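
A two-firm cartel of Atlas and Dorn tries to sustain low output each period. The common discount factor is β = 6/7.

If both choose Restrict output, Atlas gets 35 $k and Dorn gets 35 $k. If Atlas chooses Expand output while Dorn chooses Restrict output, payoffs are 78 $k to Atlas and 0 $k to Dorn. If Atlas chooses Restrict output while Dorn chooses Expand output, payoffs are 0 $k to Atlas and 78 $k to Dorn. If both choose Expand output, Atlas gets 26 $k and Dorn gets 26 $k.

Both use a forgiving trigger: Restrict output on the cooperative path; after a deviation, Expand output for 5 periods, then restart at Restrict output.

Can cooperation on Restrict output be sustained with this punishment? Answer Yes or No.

No

IC: β+…+β^5 ≥ (78−35)/(35−26) = 43/9.
At β = 6/7: partial sum = 3.2240 < 4.7778. Cooperation not sustainable.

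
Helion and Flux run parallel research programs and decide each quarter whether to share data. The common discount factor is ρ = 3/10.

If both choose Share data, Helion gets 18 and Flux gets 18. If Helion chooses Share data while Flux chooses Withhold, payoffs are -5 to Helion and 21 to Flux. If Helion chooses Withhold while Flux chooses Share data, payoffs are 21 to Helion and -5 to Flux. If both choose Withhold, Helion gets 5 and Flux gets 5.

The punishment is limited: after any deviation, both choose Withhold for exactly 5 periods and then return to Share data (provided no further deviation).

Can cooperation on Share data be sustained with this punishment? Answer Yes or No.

Yes

Comparing payoff streams over the 6 periods until play realigns: cooperate → 18(1+ρ+…+ρ^5); deviate → 21 + 5(ρ+…+ρ^5).
Cooperation is sustained iff (18−5)(ρ+…+ρ^5) ≥ 21−18.
ρ+…+ρ^5 = 3/10·(1−(3/10)^5)/(1−3/10) = 0.4275, and (21−18)/(18−5) = 0.2308.
0.4275 ≥ 0.2308, so cooperation is sustainable.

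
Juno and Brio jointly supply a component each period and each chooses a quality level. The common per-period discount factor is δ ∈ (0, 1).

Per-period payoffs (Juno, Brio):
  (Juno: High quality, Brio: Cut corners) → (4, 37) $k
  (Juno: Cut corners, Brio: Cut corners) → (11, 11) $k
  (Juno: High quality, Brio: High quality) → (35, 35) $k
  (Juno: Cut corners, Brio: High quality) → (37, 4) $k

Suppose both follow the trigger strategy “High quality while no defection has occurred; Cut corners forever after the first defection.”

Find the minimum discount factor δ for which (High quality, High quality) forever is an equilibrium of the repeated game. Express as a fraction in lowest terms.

1/13

Cooperation forever yields 35 each period: 35/(1−δ).
Deviating yields 37 once, then 11 forever: 37 + 11δ/(1−δ).
No profitable deviation requires 35/(1−δ) ≥ 37 + 11δ/(1−δ).
Multiplying by (1−δ): 35 ≥ 37(1−δ) + 11δ = 37 − 26δ.
So 26δ ≥ 2, i.e. δ ≥ 2/26 = 1/13.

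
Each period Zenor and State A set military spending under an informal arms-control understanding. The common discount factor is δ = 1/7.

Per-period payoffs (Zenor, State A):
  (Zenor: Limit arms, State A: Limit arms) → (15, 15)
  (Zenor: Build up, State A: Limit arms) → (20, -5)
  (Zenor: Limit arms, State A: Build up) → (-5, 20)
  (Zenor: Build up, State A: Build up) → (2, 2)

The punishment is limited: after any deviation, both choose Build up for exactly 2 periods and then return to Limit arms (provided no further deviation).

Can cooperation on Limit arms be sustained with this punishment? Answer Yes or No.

IC: δ+…+δ^2 ≥ (20−15)/(15−2) = 5/13.
At δ = 1/7: partial sum = 0.1633 < 0.3846. Cooperation not sustainable.

No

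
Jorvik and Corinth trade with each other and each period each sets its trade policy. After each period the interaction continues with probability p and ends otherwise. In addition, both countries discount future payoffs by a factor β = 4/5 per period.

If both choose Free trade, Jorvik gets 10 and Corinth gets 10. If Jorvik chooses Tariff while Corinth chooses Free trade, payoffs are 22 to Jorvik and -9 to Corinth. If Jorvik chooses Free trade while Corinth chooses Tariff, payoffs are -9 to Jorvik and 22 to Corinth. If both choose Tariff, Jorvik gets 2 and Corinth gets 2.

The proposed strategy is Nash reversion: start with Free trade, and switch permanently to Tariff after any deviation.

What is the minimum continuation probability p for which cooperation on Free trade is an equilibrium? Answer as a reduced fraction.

Expected continuation weight on next period's payoff is β·p = 4/5·p, which plays the role of the discount factor.
Cooperation requires 4/5·p ≥ (22−10)/(22−2) = 3/5, hence p ≥ 3/4.

3/4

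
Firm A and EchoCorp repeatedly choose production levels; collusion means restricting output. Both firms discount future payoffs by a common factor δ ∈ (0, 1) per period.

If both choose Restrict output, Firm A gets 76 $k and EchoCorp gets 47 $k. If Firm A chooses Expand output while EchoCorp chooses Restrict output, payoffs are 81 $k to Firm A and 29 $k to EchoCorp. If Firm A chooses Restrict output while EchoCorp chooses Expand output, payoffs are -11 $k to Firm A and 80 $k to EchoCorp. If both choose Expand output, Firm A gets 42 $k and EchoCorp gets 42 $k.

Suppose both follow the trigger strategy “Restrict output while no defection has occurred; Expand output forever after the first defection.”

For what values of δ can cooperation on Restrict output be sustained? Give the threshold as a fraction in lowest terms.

33/38

Firm A's threshold: (81−76)/(81−42) = 5/39.
EchoCorp's threshold: (80−47)/(80−42) = 33/38.
5/39 < 33/38, so EchoCorp binds and δ* = 33/38.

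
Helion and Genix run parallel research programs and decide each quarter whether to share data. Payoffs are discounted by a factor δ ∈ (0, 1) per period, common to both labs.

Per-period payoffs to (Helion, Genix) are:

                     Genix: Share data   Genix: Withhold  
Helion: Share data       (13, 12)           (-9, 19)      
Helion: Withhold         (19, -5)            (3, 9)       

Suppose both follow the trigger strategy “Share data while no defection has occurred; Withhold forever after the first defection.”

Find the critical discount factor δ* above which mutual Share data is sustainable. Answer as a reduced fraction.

7/10

For Helion: deviation gain 19−13 = 6, per-period punishment loss 13−3 = 10. IC gives δ ≥ 6/16 = 3/8.
For Genix: gain 7, loss 3 per period, so δ ≥ 7/10.
The tighter constraint is Genix's, so cooperation needs δ ≥ 7/10.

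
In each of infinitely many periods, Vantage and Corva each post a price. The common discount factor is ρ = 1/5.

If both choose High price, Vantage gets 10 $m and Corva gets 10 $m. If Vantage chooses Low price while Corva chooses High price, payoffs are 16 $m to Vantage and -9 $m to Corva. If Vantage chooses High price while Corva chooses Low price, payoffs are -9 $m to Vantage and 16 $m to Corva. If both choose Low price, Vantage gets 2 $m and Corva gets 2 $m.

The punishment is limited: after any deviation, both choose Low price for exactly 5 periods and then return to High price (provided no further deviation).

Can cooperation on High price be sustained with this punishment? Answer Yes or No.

No

Comparing payoff streams over the 6 periods until play realigns: cooperate → 10(1+ρ+…+ρ^5); deviate → 16 + 2(ρ+…+ρ^5).
Cooperation is sustained iff (10−2)(ρ+…+ρ^5) ≥ 16−10.
ρ+…+ρ^5 = 1/5·(1−(1/5)^5)/(1−1/5) = 0.2499, and (16−10)/(10−2) = 0.7500.
0.2499 < 0.7500, so cooperation is not sustainable.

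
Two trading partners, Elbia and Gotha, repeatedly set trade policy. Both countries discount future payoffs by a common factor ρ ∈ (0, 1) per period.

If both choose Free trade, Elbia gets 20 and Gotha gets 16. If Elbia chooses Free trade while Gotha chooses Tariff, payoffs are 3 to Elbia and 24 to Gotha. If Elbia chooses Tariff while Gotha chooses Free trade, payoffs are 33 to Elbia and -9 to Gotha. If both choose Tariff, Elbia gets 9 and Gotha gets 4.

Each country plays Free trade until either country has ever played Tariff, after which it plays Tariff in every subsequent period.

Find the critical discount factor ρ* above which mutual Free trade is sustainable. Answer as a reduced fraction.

13/24

Elbia: cooperation gives 20 each period; deviation gives 33 once then 9 forever.
  20/(1−ρ) ≥ 33 + 9ρ/(1−ρ) ⇒ ρ ≥ 13/24.
Gotha: cooperation gives 16 each period; deviation gives 24 once then 4 forever.
  ρ ≥ 8/20 = 2/5.
Both must hold, so the binding constraint is Elbia's: ρ ≥ 13/24.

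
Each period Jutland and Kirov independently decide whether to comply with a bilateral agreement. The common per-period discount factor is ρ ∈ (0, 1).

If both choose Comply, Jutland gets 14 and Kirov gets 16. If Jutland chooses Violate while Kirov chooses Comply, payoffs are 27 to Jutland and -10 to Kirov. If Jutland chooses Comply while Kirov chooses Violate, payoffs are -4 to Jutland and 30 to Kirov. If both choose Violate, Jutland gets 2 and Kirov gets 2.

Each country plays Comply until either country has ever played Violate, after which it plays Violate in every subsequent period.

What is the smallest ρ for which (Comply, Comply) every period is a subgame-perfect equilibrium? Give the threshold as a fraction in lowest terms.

For Jutland: deviation gain 27−14 = 13, per-period punishment loss 14−2 = 12. IC gives ρ ≥ 13/25.
For Kirov: gain 14, loss 14 per period, so ρ ≥ 14/28 = 1/2.
The tighter constraint is Jutland's, so cooperation needs ρ ≥ 13/25.

13/25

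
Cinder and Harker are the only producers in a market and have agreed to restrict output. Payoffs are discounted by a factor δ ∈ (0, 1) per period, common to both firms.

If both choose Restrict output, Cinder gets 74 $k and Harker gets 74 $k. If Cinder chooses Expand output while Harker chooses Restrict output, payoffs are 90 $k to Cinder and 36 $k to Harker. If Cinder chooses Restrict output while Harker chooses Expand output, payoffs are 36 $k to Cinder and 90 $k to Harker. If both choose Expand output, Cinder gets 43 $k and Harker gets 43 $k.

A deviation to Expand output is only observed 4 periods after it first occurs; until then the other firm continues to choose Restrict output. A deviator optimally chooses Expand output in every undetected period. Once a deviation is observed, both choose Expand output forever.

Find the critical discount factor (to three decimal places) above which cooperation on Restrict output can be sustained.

A deviator earns 90 for 4 periods, then 43 forever; cooperating earns 74 forever. Multiplying the IC by (1−δ):
74 ≥ 90(1−δ^4) + 43δ^4, so 47·δ^4 ≥ 16 and δ^4 ≥ 16/47.
δ ≥ (16/47)^(1/4) ≈ 0.764.

0.764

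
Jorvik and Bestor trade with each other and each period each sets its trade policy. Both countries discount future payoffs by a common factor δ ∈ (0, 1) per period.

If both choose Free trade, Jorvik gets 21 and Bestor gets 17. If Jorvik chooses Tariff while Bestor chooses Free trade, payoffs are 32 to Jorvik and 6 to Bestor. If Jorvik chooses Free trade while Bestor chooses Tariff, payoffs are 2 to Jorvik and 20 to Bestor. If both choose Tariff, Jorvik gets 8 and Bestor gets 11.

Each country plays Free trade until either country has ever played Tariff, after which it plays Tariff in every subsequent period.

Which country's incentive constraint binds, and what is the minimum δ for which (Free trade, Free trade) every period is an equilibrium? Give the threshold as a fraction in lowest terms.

Jorvik's threshold: (32−21)/(32−8) = 11/24.
Bestor's threshold: (20−17)/(20−11) = 1/3.
11/24 > 1/3, so Jorvik binds and δ* = 11/24.

Jorvik; δ ≥ 11/24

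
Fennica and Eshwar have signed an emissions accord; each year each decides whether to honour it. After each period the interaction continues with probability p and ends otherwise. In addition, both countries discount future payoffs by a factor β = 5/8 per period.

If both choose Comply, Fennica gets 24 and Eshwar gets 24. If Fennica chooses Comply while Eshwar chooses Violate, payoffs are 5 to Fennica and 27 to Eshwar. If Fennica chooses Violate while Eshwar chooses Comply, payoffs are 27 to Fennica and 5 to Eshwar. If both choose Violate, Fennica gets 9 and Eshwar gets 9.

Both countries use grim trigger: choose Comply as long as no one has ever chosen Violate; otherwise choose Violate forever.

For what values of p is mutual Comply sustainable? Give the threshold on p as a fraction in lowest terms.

Expected continuation weight on next period's payoff is β·p = 5/8·p, which plays the role of the discount factor.
Cooperation requires 5/8·p ≥ (27−24)/(27−9) = 1/6, hence p ≥ 4/15.

4/15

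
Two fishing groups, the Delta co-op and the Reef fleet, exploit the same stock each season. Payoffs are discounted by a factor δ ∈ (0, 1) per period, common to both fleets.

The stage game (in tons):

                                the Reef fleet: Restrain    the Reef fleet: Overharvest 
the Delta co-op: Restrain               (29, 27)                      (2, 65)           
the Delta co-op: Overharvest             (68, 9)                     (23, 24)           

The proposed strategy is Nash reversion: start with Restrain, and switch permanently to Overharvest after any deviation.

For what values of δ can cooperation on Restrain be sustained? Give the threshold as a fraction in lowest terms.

38/41

For the Delta co-op: deviation gain 68−29 = 39, per-period punishment loss 29−23 = 6. IC gives δ ≥ 39/45 = 13/15.
For the Reef fleet: gain 38, loss 3 per period, so δ ≥ 38/41.
The tighter constraint is the Reef fleet's, so cooperation needs δ ≥ 38/41.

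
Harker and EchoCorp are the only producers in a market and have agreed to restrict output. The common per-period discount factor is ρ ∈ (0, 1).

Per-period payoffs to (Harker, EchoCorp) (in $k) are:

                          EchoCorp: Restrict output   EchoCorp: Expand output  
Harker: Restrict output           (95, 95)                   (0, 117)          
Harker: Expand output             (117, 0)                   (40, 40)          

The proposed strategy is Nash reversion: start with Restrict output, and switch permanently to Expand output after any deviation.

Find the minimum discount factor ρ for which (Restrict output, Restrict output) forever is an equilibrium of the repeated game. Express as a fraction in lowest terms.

2/7

Under grim trigger the critical discount factor is (T−C)/(T−P) with T = 117, C = 95, P = 40.
ρ* = (117−95)/(117−40) = 22/77 = 2/7.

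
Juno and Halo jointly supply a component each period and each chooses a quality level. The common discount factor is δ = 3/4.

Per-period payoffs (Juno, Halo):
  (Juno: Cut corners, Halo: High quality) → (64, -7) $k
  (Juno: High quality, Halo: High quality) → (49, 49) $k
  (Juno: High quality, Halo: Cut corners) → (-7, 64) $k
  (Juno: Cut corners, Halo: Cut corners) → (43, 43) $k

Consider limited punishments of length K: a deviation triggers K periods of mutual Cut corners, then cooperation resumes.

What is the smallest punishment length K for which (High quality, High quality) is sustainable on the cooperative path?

Need Σ_{k=1}^{K} δ^k ≥ (64−49)/(49−43) = 2.5000 at δ = 3/4.
At K = 6 the sum is 2.4661 < 2.5000; at K = 7 it is 2.5995 ≥ 2.5000.
So the minimum punishment length is K = 7.

7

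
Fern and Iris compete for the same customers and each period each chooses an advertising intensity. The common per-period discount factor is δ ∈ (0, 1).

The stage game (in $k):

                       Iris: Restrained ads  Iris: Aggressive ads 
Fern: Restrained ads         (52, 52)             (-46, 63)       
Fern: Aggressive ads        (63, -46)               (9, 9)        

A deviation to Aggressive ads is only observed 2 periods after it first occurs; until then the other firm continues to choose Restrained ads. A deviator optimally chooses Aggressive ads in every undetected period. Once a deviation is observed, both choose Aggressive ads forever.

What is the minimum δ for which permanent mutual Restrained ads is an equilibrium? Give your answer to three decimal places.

0.451

Deviating for the 2 undetected periods gains 63−52 = 11 per period over cooperation, then loses 52−9 = 43 per period forever once punishment starts.
Gain: 11(1 + δ + … + δ^1); loss: 43·δ^2/(1−δ).
No profitable deviation ⇔ 11(1−δ^2) ≤ 43·δ^2, i.e. δ^2 ≥ 11/(11+43) = 11/54.
Hence δ ≥ (11/54)^(1/2) ≈ 0.451.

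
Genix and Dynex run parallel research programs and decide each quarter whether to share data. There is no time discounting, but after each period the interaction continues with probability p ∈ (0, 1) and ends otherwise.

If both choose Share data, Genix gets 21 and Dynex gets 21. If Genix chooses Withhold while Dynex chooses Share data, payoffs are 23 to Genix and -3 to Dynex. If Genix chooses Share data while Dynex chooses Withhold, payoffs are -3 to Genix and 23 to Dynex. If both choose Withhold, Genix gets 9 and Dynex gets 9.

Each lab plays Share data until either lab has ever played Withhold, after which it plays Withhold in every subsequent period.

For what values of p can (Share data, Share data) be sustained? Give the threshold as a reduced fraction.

Expected cooperation value is 21 + p·21 + p²·21 + … = 21/(1−p); deviation gives 23 + p·9/(1−p).
21 ≥ 23(1−p) + 9p ⇒ 14p ≥ 2 ⇒ p ≥ 2/14 = 1/7.

1/7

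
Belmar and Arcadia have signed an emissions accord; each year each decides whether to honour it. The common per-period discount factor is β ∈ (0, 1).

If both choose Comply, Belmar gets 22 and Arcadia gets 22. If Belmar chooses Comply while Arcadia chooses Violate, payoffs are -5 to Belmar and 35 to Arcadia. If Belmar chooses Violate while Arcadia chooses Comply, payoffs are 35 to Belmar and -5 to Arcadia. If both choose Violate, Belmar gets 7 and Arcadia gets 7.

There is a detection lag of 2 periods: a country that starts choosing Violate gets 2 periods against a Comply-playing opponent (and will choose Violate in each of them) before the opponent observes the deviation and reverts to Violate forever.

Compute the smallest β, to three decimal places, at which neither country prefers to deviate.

0.681

A deviator earns 35 for 2 periods, then 7 forever; cooperating earns 22 forever. Multiplying the IC by (1−β):
22 ≥ 35(1−β^2) + 7β^2, so 28·β^2 ≥ 13 and β^2 ≥ 13/28.
β ≥ (13/28)^(1/2) ≈ 0.681.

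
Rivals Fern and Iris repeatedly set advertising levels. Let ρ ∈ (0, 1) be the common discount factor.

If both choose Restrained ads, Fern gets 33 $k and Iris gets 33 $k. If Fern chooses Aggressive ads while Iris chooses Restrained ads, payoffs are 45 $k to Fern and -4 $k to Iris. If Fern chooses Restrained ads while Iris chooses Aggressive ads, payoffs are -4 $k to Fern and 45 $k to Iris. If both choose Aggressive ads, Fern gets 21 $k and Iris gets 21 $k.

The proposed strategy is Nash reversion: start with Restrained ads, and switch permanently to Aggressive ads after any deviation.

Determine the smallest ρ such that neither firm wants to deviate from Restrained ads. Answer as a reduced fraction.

One-period gain from deviating is 45 − 33 = 12. The loss is 33 − 21 = 12 in every subsequent period, with present value 12·ρ/(1−ρ).
Deviation is unprofitable when 12·ρ/(1−ρ) ≥ 12, i.e. ρ/(1−ρ) ≥ 1.
Equivalently ρ ≥ 12/(12+12) = 1/2.

1/2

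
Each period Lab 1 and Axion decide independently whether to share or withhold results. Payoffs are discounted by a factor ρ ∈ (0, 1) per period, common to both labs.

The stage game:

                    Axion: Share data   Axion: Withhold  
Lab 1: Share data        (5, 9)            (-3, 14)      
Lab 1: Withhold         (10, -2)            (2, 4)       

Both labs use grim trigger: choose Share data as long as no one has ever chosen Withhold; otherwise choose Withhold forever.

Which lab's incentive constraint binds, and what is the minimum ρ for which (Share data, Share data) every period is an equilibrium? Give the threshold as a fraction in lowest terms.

Lab 1; ρ ≥ 5/8

Lab 1: cooperation gives 5 each period; deviation gives 10 once then 2 forever.
  5/(1−ρ) ≥ 10 + 2ρ/(1−ρ) ⇒ ρ ≥ 5/8.
Axion: cooperation gives 9 each period; deviation gives 14 once then 4 forever.
  ρ ≥ 5/10 = 1/2.
Both must hold, so the binding constraint is Lab 1's: ρ ≥ 5/8.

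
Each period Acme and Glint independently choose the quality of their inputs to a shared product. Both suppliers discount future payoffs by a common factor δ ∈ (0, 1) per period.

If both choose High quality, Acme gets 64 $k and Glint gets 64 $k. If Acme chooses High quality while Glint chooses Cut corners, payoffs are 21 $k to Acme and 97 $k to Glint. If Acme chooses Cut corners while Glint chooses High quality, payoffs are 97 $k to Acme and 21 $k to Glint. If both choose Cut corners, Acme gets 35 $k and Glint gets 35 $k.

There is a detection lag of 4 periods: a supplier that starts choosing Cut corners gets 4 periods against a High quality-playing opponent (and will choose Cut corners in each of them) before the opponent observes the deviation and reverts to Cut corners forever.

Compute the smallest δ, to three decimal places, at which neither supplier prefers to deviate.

0.854

The best deviation is to choose Cut corners for all 4 undetected periods, earning 97 each, then 35 forever once detected.
Deviation value: 97(1−δ^4)/(1−δ) + 35δ^4/(1−δ); cooperation value: 64/(1−δ).
IC: 64 ≥ 97(1−δ^4) + 35δ^4 = 97 − 62δ^4.
So δ^4 ≥ 33/62, giving δ ≥ (33/62)^(1/4) ≈ 0.854.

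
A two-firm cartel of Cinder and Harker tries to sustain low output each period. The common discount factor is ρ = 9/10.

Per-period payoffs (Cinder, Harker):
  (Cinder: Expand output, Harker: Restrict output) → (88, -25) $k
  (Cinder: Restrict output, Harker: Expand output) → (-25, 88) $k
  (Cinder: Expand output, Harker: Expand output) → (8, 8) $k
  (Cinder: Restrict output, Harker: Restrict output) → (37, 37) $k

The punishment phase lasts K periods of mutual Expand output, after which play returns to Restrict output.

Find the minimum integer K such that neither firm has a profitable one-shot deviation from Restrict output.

3

Need Σ_{k=1}^{K} ρ^k ≥ (88−37)/(37−8) = 1.7586 at ρ = 9/10.
At K = 2 the sum is 1.7100 < 1.7586; at K = 3 it is 2.4390 ≥ 1.7586.
So the minimum punishment length is K = 3.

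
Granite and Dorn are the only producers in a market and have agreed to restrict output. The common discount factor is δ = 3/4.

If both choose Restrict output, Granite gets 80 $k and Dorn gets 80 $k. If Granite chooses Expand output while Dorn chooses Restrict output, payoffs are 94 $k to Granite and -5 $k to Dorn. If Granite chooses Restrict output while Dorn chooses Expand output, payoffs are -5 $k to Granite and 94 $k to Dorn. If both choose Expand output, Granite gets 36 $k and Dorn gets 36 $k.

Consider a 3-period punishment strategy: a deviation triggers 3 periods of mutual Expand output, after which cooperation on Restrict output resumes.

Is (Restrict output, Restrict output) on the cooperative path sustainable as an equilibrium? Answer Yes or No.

Yes

A one-shot deviation gives 94 now, then 36 for 3 periods, then back to 80.
Gain from deviating: (94−80) today; loss: (80−36) in each of the next 3 periods.
No-deviation condition: (80−36)(δ+…+δ^3) ≥ 94−80, i.e. δ+…+δ^3 ≥ 7/22.
At δ = 3/4: δ+…+δ^3 = 1.7344 ≥ 0.3182.
So cooperation is sustainable.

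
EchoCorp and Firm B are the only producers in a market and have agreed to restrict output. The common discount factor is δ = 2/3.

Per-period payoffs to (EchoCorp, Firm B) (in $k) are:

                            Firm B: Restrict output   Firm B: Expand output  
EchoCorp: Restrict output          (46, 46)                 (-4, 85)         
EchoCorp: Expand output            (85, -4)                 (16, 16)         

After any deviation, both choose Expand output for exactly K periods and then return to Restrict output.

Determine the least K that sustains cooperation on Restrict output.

3

No profitable deviation requires (46−16)(δ+…+δ^K) ≥ 85−46, i.e. δ+…+δ^K ≥ 13/10 ≈ 1.3000.
With δ = 2/3, the partial sums are K=1: 0.6667, K=2: 1.1111, K=3: 1.4074.
K = 3 is the first length at which the sum reaches 1.3000.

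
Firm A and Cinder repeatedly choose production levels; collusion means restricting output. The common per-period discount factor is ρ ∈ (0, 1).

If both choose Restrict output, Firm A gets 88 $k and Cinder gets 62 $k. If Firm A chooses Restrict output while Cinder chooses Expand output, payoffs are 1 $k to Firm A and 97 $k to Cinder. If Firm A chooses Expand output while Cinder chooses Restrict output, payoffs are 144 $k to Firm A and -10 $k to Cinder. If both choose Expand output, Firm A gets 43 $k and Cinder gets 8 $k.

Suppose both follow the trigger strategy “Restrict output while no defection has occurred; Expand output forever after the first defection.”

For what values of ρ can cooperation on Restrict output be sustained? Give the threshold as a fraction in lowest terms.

Firm A: cooperation gives 88 each period; deviation gives 144 once then 43 forever.
  88/(1−ρ) ≥ 144 + 43ρ/(1−ρ) ⇒ ρ ≥ 56/101.
Cinder: cooperation gives 62 each period; deviation gives 97 once then 8 forever.
  ρ ≥ 35/89.
Both must hold, so the binding constraint is Firm A's: ρ ≥ 56/101.

56/101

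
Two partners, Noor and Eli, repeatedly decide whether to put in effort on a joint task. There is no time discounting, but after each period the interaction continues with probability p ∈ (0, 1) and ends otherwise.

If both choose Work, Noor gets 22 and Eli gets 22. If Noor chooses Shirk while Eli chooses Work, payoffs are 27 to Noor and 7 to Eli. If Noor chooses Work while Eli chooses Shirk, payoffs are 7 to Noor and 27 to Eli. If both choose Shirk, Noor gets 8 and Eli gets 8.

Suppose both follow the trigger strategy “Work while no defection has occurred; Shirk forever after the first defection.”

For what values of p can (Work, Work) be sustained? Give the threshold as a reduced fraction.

Expected cooperation value is 22 + p·22 + p²·22 + … = 22/(1−p); deviation gives 27 + p·8/(1−p).
22 ≥ 27(1−p) + 8p ⇒ 19p ≥ 5 ⇒ p ≥ 5/19.

5/19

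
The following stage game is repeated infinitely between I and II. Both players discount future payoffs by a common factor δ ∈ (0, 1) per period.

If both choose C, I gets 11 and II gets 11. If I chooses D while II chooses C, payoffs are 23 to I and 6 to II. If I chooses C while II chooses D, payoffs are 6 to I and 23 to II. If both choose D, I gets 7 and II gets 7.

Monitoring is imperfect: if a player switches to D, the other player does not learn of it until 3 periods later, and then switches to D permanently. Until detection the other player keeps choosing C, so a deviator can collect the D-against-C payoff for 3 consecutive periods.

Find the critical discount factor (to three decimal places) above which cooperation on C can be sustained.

0.909

Deviating for the 3 undetected periods gains 23−11 = 12 per period over cooperation, then loses 11−7 = 4 per period forever once punishment starts.
Gain: 12(1 + δ + … + δ^2); loss: 4·δ^3/(1−δ).
No profitable deviation ⇔ 12(1−δ^3) ≤ 4·δ^3, i.e. δ^3 ≥ 12/(12+4) = 3/4.
Hence δ ≥ (3/4)^(1/3) ≈ 0.909.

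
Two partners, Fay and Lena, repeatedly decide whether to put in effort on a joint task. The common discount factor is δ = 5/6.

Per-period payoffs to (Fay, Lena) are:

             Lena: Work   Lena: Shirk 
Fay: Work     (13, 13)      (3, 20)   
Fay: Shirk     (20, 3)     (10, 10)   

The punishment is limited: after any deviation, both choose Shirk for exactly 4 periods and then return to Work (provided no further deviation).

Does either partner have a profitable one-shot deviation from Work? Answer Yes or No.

IC: δ+…+δ^4 ≥ (20−13)/(13−10) = 7/3.
At δ = 5/6: partial sum = 2.5887 ≥ 2.3333. Cooperation sustainable.

No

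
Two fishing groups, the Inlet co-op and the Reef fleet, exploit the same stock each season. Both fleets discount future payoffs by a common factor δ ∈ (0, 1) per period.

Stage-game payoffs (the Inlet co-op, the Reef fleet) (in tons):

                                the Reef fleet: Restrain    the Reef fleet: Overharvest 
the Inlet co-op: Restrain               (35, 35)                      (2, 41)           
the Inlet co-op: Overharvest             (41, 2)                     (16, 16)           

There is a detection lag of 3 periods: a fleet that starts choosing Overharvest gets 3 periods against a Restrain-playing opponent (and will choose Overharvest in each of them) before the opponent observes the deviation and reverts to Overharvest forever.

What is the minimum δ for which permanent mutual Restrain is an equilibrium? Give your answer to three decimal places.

0.621

Deviating for the 3 undetected periods gains 41−35 = 6 per period over cooperation, then loses 35−16 = 19 per period forever once punishment starts.
Gain: 6(1 + δ + … + δ^2); loss: 19·δ^3/(1−δ).
No profitable deviation ⇔ 6(1−δ^3) ≤ 19·δ^3, i.e. δ^3 ≥ 6/(6+19) = 6/25.
Hence δ ≥ (6/25)^(1/3) ≈ 0.621.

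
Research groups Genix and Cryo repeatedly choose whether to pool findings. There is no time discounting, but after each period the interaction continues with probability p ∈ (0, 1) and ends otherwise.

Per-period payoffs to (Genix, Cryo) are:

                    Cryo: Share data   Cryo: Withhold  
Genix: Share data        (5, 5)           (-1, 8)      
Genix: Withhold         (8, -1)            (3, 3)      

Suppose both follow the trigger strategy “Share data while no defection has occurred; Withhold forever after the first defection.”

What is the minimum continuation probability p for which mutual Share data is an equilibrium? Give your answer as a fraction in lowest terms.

Expected cooperation value is 5 + p·5 + p²·5 + … = 5/(1−p); deviation gives 8 + p·3/(1−p).
5 ≥ 8(1−p) + 3p ⇒ 5p ≥ 3 ⇒ p ≥ 3/5.

3/5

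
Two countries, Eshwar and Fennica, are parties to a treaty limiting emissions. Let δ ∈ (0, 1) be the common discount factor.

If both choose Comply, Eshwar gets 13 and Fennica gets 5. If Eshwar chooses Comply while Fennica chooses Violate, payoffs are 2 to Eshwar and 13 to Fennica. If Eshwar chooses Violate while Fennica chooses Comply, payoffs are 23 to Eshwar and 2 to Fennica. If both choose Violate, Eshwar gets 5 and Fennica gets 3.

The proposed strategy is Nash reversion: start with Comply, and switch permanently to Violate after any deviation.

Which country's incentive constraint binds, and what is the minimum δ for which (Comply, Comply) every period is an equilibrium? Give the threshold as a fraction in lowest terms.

Fennica; δ ≥ 4/5

Eshwar's threshold: (23−13)/(23−5) = 5/9.
Fennica's threshold: (13−5)/(13−3) = 4/5.
5/9 < 4/5, so Fennica binds and δ* = 4/5.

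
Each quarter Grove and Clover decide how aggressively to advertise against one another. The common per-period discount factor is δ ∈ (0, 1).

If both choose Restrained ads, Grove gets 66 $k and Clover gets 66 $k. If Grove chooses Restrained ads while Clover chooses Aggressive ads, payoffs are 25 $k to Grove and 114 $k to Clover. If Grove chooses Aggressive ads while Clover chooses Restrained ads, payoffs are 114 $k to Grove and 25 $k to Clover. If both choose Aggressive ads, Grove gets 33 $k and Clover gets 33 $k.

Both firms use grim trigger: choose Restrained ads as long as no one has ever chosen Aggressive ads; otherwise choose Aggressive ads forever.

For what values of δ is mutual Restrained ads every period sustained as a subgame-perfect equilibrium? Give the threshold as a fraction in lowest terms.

One-period gain from deviating is 114 − 66 = 48. The loss is 66 − 33 = 33 in every subsequent period, with present value 33·δ/(1−δ).
Deviation is unprofitable when 33·δ/(1−δ) ≥ 48, i.e. δ/(1−δ) ≥ 16/11.
Equivalently δ ≥ 48/(48+33) = 16/27.

16/27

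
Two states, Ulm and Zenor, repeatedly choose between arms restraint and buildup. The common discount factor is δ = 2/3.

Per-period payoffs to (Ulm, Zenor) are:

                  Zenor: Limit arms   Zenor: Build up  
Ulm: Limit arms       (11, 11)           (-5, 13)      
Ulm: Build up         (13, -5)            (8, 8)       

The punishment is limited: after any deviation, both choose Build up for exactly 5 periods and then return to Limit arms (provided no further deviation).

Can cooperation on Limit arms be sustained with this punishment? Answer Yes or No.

Yes

A one-shot deviation gives 13 now, then 8 for 5 periods, then back to 11.
Gain from deviating: (13−11) today; loss: (11−8) in each of the next 5 periods.
No-deviation condition: (11−8)(δ+…+δ^5) ≥ 13−11, i.e. δ+…+δ^5 ≥ 2/3.
At δ = 2/3: δ+…+δ^5 = 1.7366 ≥ 0.6667.
So cooperation is sustainable.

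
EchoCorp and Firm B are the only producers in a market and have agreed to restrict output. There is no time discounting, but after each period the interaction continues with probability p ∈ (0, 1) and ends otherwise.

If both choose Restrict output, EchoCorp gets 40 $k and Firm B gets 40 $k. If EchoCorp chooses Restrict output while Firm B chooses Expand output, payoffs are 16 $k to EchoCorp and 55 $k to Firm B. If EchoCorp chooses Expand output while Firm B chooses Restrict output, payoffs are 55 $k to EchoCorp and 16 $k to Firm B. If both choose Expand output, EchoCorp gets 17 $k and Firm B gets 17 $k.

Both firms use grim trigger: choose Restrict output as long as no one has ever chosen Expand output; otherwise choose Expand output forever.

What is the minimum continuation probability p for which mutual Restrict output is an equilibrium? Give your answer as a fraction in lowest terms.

15/38

With no time discounting, the continuation probability p plays the role of the discount factor.
Grim-trigger IC: 40/(1−p) ≥ 55 + 17p/(1−p) ⇒ p ≥ (55−40)/(55−17) = 15/38.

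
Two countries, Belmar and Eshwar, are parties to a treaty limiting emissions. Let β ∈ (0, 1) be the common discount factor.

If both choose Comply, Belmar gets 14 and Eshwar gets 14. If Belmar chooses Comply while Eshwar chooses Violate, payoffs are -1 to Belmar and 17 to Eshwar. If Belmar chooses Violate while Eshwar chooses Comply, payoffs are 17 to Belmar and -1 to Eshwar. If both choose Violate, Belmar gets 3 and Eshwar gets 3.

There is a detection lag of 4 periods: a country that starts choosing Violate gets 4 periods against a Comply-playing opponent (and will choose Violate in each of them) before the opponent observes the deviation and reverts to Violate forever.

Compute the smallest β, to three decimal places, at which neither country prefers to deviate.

0.680

A deviator earns 17 for 4 periods, then 3 forever; cooperating earns 14 forever. Multiplying the IC by (1−β):
14 ≥ 17(1−β^4) + 3β^4, so 14·β^4 ≥ 3 and β^4 ≥ 3/14.
β ≥ (3/14)^(1/4) ≈ 0.680.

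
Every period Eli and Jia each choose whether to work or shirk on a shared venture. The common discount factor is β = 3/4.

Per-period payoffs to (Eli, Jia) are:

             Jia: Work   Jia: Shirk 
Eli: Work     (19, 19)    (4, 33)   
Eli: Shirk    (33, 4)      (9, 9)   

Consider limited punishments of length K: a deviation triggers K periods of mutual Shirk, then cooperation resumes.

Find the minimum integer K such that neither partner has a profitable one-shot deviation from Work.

3

Need Σ_{k=1}^{K} β^k ≥ (33−19)/(19−9) = 1.4000 at β = 3/4.
At K = 2 the sum is 1.3125 < 1.4000; at K = 3 it is 1.7344 ≥ 1.4000.
So the minimum punishment length is K = 3.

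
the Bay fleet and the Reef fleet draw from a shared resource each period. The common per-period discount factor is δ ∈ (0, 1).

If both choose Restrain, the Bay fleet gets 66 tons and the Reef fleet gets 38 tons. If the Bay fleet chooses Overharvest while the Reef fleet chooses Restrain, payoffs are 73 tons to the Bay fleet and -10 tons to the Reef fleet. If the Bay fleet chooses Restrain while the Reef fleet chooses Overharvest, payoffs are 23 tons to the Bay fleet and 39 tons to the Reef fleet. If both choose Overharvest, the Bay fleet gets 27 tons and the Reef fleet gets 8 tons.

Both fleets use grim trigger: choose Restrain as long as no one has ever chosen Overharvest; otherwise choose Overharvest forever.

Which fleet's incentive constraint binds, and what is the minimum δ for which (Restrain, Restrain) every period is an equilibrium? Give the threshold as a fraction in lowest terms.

the Bay fleet: cooperation gives 66 each period; deviation gives 73 once then 27 forever.
  66/(1−δ) ≥ 73 + 27δ/(1−δ) ⇒ δ ≥ 7/46.
the Reef fleet: cooperation gives 38 each period; deviation gives 39 once then 8 forever.
  δ ≥ 1/31.
Both must hold, so the binding constraint is the Bay fleet's: δ ≥ 7/46.

the Bay fleet; δ ≥ 7/46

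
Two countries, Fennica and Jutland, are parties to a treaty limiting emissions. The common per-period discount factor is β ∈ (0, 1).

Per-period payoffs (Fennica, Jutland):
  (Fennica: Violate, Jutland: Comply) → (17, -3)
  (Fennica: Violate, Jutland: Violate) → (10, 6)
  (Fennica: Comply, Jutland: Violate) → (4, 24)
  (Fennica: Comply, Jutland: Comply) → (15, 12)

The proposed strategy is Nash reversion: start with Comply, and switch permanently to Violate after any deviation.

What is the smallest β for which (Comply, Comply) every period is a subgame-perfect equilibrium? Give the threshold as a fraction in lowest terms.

2/3

Fennica: cooperation gives 15 each period; deviation gives 17 once then 10 forever.
  15/(1−β) ≥ 17 + 10β/(1−β) ⇒ β ≥ 2/7.
Jutland: cooperation gives 12 each period; deviation gives 24 once then 6 forever.
  β ≥ 12/18 = 2/3.
Both must hold, so the binding constraint is Jutland's: β ≥ 2/3.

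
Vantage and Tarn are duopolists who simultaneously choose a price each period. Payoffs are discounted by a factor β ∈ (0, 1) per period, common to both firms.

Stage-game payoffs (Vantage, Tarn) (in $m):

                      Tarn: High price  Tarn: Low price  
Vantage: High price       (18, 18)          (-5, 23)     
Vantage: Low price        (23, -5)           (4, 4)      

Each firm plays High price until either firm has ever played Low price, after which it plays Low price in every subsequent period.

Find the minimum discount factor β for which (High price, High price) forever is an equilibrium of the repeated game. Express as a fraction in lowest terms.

5/19

One-period gain from deviating is 23 − 18 = 5. The loss is 18 − 4 = 14 in every subsequent period, with present value 14·β/(1−β).
Deviation is unprofitable when 14·β/(1−β) ≥ 5, i.e. β/(1−β) ≥ 5/14.
Equivalently β ≥ 5/(5+14) = 5/19.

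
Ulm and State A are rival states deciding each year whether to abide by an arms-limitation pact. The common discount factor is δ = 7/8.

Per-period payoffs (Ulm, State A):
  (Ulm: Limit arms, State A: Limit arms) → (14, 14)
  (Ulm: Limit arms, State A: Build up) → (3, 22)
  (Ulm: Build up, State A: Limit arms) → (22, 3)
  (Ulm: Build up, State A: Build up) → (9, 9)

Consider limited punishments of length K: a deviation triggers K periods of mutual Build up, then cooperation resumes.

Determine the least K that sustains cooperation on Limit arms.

2

No profitable deviation requires (14−9)(δ+…+δ^K) ≥ 22−14, i.e. δ+…+δ^K ≥ 8/5 ≈ 1.6000.
With δ = 7/8, the partial sums are K=1: 0.8750, K=2: 1.6406.
K = 2 is the first length at which the sum reaches 1.6000.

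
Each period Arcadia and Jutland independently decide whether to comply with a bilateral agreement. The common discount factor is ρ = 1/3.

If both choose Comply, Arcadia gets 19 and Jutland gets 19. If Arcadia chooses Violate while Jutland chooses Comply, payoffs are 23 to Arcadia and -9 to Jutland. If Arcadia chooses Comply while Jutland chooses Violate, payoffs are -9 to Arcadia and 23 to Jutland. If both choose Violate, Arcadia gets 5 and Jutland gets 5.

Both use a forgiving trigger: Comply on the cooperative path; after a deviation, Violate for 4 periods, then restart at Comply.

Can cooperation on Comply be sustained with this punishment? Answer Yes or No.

Yes

A one-shot deviation gives 23 now, then 5 for 4 periods, then back to 19.
Gain from deviating: (23−19) today; loss: (19−5) in each of the next 4 periods.
No-deviation condition: (19−5)(ρ+…+ρ^4) ≥ 23−19, i.e. ρ+…+ρ^4 ≥ 2/7.
At ρ = 1/3: ρ+…+ρ^4 = 0.4938 ≥ 0.2857.
So cooperation is sustainable.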